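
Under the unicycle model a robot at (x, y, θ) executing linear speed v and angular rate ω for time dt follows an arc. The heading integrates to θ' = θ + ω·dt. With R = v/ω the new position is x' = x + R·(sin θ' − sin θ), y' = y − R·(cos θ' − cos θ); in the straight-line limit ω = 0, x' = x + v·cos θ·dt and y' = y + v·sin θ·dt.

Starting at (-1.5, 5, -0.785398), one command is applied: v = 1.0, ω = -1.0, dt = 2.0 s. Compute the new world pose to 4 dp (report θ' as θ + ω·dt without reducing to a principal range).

(-1.8584, 3.3557, -2.7854)

θ' = -0.7854 + -1.0·2.0 = -2.7854
R = v/ω = 1.0/-1.0 = -1.0000
x' = -1.5 + -1.0000·(sin -2.7854 − sin -0.7854) = -1.8584
y' = 5 − -1.0000·(cos -2.7854 − cos -0.7854) = 3.3557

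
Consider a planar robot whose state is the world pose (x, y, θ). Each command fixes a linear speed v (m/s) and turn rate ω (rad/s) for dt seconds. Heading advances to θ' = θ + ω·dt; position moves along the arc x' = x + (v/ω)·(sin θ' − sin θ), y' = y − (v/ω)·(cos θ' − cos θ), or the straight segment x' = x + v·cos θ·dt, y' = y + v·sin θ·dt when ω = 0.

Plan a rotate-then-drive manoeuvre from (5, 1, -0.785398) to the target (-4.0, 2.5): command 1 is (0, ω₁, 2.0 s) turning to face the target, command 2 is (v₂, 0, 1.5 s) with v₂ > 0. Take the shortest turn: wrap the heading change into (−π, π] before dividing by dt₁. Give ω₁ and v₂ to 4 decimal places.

ω₁ = -1.2607, v₂ = 6.0828

heading to target = atan2(2.5−1, -4−5) = 2.9764
Δθ = wrap(2.9764 − -0.7854) = -2.5213; ω₁ = Δθ/dt₁ = -1.2607
distance = √((-4−5)² + (2.5−1)²) = 9.1241; v₂ = distance/dt₂ = 6.0828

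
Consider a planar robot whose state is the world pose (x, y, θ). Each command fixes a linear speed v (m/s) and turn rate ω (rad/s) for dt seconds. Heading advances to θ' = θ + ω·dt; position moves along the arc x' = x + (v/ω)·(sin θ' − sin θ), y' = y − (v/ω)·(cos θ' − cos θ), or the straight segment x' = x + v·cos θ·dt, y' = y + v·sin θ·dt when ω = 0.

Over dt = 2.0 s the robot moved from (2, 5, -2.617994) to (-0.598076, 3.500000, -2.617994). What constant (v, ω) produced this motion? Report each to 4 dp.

v = 1.5000, ω = 0.0000

Δθ = -2.617994 − -2.617994 = 0.000000
ω = Δθ/dt = 0.000000/2.0 = 0.0000
ω = 0 → v = (Δx·cos θ + Δy·sin θ)/dt = 1.5000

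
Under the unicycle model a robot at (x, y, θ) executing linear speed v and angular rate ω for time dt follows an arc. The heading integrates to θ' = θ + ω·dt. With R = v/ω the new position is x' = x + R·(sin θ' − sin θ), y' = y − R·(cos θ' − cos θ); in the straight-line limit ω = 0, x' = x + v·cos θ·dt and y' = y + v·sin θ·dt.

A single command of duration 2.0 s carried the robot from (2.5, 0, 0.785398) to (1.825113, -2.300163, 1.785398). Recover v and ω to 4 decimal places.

v = -1.2500, ω = 0.5000

Δθ = 1.785398 − 0.785398 = 1.000000
ω = Δθ/dt = 1.000000/2.0 = 0.5000
R = −Δy/(cos θ' − cos θ) = -2.5000
v = R·ω = -2.5000·0.5000 = -1.2500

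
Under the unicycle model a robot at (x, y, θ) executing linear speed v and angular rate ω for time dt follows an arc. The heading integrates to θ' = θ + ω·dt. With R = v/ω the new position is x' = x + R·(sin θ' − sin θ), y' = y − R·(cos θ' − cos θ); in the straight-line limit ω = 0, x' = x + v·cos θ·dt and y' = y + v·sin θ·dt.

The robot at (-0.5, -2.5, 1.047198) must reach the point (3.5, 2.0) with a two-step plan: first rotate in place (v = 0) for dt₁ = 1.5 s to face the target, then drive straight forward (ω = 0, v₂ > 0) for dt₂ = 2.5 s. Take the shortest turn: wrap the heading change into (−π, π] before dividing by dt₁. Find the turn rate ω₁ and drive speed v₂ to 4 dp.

heading to target = atan2(2−-2.5, 3.5−-0.5) = 0.8442
Δθ = wrap(0.8442 − 1.0472) = -0.2030; ω₁ = Δθ/dt₁ = -0.1354
distance = √((3.5−-0.5)² + (2−-2.5)²) = 6.0208; v₂ = distance/dt₂ = 2.4083

ω₁ = -0.1354, v₂ = 2.4083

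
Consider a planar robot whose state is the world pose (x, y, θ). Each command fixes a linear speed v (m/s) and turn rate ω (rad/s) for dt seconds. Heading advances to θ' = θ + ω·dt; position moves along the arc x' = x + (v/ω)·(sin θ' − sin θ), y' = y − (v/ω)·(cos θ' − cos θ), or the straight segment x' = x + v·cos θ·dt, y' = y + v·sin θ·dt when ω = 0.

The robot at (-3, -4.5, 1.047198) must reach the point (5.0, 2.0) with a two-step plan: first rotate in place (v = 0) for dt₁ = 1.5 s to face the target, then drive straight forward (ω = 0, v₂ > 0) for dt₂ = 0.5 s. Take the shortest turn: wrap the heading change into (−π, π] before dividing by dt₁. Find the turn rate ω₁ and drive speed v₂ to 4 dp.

heading to target = atan2(2−-4.5, 5−-3) = 0.6823
Δθ = wrap(0.6823 − 1.0472) = -0.3649; ω₁ = Δθ/dt₁ = -0.2433
distance = √((5−-3)² + (2−-4.5)²) = 10.3078; v₂ = distance/dt₂ = 20.6155

ω₁ = -0.2433, v₂ = 20.6155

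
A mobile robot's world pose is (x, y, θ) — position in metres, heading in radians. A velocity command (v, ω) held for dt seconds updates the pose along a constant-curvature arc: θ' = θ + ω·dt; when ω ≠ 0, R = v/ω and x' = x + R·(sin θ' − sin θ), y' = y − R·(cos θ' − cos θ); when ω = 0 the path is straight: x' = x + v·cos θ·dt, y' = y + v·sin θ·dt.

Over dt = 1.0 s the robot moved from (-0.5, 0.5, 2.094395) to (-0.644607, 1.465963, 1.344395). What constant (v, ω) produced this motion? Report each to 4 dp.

v = 1.0000, ω = -0.7500

Δθ = 1.344395 − 2.094395 = -0.750000
ω = Δθ/dt = -0.750000/1.0 = -0.7500
R = −Δy/(cos θ' − cos θ) = -1.3333
v = R·ω = -1.3333·-0.7500 = 1.0000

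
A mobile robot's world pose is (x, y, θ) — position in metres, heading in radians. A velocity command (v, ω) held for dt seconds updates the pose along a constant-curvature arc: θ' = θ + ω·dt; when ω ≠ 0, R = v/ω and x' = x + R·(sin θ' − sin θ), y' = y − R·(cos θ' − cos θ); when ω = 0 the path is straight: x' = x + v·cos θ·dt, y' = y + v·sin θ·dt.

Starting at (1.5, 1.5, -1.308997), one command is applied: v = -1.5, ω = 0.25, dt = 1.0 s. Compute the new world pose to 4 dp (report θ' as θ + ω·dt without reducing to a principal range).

(0.9356, 2.8856, -1.0590)

θ' = -1.3090 + 0.25·1.0 = -1.0590
R = v/ω = -1.5/0.25 = -6.0000
x' = 1.5 + -6.0000·(sin -1.0590 − sin -1.3090) = 0.9356
y' = 1.5 − -6.0000·(cos -1.0590 − cos -1.3090) = 2.8856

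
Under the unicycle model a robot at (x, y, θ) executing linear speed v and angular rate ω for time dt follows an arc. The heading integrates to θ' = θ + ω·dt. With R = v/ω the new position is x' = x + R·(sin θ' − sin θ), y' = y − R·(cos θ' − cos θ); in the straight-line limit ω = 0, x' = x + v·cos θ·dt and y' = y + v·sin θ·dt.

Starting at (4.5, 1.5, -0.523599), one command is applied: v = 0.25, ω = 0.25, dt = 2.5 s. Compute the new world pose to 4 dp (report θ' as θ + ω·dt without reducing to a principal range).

(5.1012, 1.3712, 0.1014)

θ' = -0.5236 + 0.25·2.5 = 0.1014
R = v/ω = 0.25/0.25 = 1.0000
x' = 4.5 + 1.0000·(sin 0.1014 − sin -0.5236) = 5.1012
y' = 1.5 − 1.0000·(cos 0.1014 − cos -0.5236) = 1.3712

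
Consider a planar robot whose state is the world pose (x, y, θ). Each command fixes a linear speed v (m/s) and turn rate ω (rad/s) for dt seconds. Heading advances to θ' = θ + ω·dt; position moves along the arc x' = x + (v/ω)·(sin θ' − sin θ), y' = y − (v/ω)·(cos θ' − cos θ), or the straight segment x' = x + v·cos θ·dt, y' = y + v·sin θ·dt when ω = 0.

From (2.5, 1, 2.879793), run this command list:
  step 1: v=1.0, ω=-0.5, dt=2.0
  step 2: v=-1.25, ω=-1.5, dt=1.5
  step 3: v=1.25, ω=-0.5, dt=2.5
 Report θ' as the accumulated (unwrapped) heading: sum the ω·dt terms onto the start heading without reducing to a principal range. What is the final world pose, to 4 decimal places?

step 1: θ'=1.8798 (R=-2.0000) → pose (1.1124, 2.3236, 1.8798)
step 2: θ'=-0.3702 (R=0.8333) → pose (0.0170, 1.2933, -0.3702)
step 3: θ'=-1.6202 (R=-2.5000) → pose (1.6094, -1.1608, -1.6202)

(1.6094, -1.1608, -1.6202)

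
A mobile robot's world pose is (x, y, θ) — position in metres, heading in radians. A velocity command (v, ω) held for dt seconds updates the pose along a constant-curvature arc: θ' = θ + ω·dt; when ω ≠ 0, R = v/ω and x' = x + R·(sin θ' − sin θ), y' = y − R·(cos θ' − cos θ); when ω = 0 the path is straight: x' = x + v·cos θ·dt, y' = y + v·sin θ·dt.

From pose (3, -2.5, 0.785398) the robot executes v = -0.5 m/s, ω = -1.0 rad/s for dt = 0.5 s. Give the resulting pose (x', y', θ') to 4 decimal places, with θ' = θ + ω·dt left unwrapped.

θ' = 0.7854 + -1.0·0.5 = 0.2854
R = v/ω = -0.5/-1.0 = 0.5000
x' = 3 + 0.5000·(sin 0.2854 − sin 0.7854) = 2.7872
y' = -2.5 − 0.5000·(cos 0.2854 − cos 0.7854) = -2.6262

(2.7872, -2.6262, 0.2854)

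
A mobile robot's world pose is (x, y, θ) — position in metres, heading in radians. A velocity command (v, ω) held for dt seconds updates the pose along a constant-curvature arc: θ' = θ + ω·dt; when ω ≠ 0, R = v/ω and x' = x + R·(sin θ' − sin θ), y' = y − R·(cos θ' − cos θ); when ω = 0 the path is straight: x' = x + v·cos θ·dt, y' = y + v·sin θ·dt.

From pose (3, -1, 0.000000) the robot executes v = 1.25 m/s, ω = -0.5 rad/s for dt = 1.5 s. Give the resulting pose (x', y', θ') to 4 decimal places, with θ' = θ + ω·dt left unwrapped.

θ' = 0.0000 + -0.5·1.5 = -0.7500
R = v/ω = 1.25/-0.5 = -2.5000
x' = 3 + -2.5000·(sin -0.7500 − sin 0.0000) = 4.7041
y' = -1 − -2.5000·(cos -0.7500 − cos 0.0000) = -1.6708

(4.7041, -1.6708, -0.7500)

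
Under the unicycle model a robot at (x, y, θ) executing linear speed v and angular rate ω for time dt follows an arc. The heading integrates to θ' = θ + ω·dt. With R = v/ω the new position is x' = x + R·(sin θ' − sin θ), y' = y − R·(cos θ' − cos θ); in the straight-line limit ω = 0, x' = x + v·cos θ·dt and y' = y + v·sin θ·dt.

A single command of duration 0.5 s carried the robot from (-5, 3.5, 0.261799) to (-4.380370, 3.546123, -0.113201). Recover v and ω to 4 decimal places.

Δθ = -0.113201 − 0.261799 = -0.375000
ω = Δθ/dt = -0.375000/0.5 = -0.7500
R = Δx/(sin θ' − sin θ) = -1.6667
v = R·ω = -1.6667·-0.7500 = 1.2500

v = 1.2500, ω = -0.7500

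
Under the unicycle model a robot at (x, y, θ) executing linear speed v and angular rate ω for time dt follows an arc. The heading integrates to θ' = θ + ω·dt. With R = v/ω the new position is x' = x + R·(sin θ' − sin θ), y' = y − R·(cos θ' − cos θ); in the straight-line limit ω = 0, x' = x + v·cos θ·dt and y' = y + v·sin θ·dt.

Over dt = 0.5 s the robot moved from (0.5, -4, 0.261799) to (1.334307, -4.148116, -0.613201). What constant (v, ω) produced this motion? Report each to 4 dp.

v = 1.7500, ω = -1.7500

Δθ = -0.613201 − 0.261799 = -0.875000
ω = Δθ/dt = -0.875000/0.5 = -1.7500
R = Δx/(sin θ' − sin θ) = -1.0000
v = R·ω = -1.0000·-1.7500 = 1.7500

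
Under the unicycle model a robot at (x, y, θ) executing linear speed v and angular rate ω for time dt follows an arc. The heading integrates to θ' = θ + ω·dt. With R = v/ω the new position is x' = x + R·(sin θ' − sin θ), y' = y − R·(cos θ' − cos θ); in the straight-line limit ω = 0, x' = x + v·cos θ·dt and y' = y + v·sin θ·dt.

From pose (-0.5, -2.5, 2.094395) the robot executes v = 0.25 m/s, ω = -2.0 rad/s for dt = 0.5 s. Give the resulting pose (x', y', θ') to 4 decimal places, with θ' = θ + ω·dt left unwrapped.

θ' = 2.0944 + -2.0·0.5 = 1.0944
R = v/ω = 0.25/-2.0 = -0.1250
x' = -0.5 + -0.1250·(sin 1.0944 − sin 2.0944) = -0.5028
y' = -2.5 − -0.1250·(cos 1.0944 − cos 2.0944) = -2.3802

(-0.5028, -2.3802, 1.0944)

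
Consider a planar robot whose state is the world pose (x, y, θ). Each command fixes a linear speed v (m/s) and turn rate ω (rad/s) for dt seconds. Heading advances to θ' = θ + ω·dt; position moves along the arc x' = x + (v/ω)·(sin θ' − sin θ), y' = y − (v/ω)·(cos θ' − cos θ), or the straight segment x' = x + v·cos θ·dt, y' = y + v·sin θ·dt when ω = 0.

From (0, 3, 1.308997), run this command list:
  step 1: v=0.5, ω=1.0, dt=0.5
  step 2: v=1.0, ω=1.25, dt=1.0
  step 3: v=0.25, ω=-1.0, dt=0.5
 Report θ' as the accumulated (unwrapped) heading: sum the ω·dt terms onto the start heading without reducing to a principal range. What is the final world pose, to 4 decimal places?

step 1: θ'=1.8090 (R=0.5000) → pose (0.0029, 3.2474, 1.8090)
step 2: θ'=3.0590 (R=0.8000) → pose (-0.7085, 3.8559, 3.0590)
step 3: θ'=2.5590 (R=-0.2500) → pose (-0.8254, 3.8963, 2.5590)

(-0.8254, 3.8963, 2.5590)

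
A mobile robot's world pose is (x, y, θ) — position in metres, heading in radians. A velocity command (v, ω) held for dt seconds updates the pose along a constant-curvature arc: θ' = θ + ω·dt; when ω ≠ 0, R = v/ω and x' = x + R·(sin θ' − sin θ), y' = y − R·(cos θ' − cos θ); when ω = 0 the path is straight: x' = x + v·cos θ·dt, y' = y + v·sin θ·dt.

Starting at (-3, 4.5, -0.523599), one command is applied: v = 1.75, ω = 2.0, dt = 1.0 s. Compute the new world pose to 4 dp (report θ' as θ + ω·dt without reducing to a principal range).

θ' = -0.5236 + 2.0·1.0 = 1.4764
R = v/ω = 1.75/2.0 = 0.8750
x' = -3 + 0.8750·(sin 1.4764 − sin -0.5236) = -1.6914
y' = 4.5 − 0.8750·(cos 1.4764 − cos -0.5236) = 5.1753

(-1.6914, 5.1753, 1.4764)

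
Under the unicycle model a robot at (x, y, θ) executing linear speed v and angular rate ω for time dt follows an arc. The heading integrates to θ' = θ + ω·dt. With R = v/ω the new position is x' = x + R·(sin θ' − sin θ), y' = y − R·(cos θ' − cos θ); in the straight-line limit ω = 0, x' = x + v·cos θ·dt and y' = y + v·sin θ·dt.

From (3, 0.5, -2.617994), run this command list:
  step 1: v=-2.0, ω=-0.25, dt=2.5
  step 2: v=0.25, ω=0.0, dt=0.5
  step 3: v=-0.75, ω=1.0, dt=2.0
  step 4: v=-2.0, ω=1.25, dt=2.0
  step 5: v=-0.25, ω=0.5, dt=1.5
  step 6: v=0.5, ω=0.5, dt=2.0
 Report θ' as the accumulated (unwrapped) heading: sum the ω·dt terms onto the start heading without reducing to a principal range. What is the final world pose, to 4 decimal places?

(4.6850, 2.7126, 3.0070)

step 1: θ'=-3.2430 (R=8.0000) → pose (7.8098, 1.5307, -3.2430)
step 2: θ'=-3.2430 (straight) → pose (7.6855, 1.5434, -3.2430)
step 3: θ'=-1.2430 (R=-0.7500) → pose (8.4714, 2.5310, -1.2430)
step 4: θ'=1.2570 (R=-1.6000) → pose (5.4348, 2.5097, 1.2570)
step 5: θ'=2.0070 (R=-0.5000) → pose (5.4572, 2.1441, 2.0070)
step 6: θ'=3.0070 (R=1.0000) → pose (4.6850, 2.7126, 3.0070)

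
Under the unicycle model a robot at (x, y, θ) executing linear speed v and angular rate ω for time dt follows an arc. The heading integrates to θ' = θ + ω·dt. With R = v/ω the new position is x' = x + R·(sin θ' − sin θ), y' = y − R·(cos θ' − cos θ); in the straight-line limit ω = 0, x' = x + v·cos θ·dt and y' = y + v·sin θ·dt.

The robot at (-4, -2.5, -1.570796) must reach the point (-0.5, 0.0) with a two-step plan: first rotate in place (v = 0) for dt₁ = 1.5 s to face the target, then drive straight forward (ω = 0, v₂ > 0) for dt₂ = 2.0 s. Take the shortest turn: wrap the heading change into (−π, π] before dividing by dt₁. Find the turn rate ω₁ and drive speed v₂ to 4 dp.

heading to target = atan2(0−-2.5, -0.5−-4) = 0.6202
Δθ = wrap(0.6202 − -1.5708) = 2.1910; ω₁ = Δθ/dt₁ = 1.4607
distance = √((-0.5−-4)² + (0−-2.5)²) = 4.3012; v₂ = distance/dt₂ = 2.1506

ω₁ = 1.4607, v₂ = 2.1506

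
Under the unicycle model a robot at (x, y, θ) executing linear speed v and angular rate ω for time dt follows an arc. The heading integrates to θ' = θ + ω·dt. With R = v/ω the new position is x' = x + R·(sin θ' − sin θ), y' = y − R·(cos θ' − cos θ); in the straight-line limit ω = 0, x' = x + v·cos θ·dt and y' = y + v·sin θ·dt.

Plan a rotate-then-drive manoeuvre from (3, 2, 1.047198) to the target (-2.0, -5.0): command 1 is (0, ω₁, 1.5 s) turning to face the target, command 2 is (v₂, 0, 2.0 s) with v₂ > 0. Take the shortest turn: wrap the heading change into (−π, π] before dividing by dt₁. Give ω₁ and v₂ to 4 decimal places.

ω₁ = 2.0300, v₂ = 4.3012

heading to target = atan2(-5−2, -2−3) = -2.1910
Δθ = wrap(-2.1910 − 1.0472) = 3.0449; ω₁ = Δθ/dt₁ = 2.0300
distance = √((-2−3)² + (-5−2)²) = 8.6023; v₂ = distance/dt₂ = 4.3012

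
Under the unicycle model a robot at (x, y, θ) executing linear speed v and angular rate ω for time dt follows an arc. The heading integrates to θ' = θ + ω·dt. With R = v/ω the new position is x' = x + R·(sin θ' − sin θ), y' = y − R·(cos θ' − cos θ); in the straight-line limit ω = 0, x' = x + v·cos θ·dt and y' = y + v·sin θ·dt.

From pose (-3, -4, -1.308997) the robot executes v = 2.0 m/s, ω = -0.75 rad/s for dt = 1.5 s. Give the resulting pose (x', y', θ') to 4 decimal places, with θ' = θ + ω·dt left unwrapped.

(-3.8424, -6.7167, -2.4340)

θ' = -1.3090 + -0.75·1.5 = -2.4340
R = v/ω = 2.0/-0.75 = -2.6667
x' = -3 + -2.6667·(sin -2.4340 − sin -1.3090) = -3.8424
y' = -4 − -2.6667·(cos -2.4340 − cos -1.3090) = -6.7167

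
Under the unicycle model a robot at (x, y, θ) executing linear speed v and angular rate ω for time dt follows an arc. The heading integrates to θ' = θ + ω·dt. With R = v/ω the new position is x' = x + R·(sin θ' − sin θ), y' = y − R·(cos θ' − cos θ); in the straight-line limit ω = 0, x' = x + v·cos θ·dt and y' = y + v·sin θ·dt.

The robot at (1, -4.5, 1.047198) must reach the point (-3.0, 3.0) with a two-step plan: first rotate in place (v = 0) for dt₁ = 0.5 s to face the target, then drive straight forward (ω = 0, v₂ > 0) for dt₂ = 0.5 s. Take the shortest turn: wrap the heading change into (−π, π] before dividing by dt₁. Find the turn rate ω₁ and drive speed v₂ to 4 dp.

heading to target = atan2(3−-4.5, -3−1) = 2.0608
Δθ = wrap(2.0608 − 1.0472) = 1.0136; ω₁ = Δθ/dt₁ = 2.0271
distance = √((-3−1)² + (3−-4.5)²) = 8.5000; v₂ = distance/dt₂ = 17.0000

ω₁ = 2.0271, v₂ = 17.0000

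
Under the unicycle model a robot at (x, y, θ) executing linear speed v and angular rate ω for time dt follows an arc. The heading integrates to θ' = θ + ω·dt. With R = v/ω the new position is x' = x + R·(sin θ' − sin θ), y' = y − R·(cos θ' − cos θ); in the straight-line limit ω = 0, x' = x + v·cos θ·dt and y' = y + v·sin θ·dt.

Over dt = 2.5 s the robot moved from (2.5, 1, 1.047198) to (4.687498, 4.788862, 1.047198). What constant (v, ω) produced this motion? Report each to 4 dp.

v = 1.7500, ω = 0.0000

Δθ = 1.047198 − 1.047198 = 0.000000
ω = Δθ/dt = 0.000000/2.5 = 0.0000
ω = 0 → v = (Δx·cos θ + Δy·sin θ)/dt = 1.7500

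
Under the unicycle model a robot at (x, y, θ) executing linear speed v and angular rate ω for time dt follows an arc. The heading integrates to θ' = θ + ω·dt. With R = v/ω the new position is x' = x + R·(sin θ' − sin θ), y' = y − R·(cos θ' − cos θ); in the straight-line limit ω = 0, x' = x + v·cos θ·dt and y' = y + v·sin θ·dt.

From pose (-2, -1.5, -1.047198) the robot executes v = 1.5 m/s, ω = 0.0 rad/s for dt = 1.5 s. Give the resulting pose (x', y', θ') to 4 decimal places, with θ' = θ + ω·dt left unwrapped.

θ' = -1.0472 + 0.0·1.5 = -1.0472
ω = 0 → straight: x' = -2 + 1.5·cos(-1.0472)·1.5 = -0.8750
y' = -1.5 + 1.5·sin(-1.0472)·1.5 = -3.4486

(-0.8750, -3.4486, -1.0472)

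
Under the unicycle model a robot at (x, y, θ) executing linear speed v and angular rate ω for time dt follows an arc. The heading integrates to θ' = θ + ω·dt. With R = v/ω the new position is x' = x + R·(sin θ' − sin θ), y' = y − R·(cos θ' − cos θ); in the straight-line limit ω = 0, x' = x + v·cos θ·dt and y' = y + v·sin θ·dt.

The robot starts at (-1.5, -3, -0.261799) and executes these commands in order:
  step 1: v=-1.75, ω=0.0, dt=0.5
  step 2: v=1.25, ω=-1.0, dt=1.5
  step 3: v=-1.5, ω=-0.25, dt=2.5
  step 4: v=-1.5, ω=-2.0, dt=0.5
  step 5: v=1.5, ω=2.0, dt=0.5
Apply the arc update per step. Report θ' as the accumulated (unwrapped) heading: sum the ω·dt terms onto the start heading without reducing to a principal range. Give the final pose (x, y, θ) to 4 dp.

(0.3386, -0.9868, -2.3868)

step 1: θ'=-0.2618 (straight) → pose (-2.3452, -2.7735, -0.2618)
step 2: θ'=-1.7618 (R=-1.2500) → pose (-1.4414, -4.2182, -1.7618)
step 3: θ'=-2.3868 (R=6.0000) → pose (0.3386, -0.9868, -2.3868)
step 4: θ'=-3.3868 (R=0.7500) → pose (1.0345, -0.8056, -3.3868)
step 5: θ'=-2.3868 (R=0.7500) → pose (0.3386, -0.9868, -2.3868)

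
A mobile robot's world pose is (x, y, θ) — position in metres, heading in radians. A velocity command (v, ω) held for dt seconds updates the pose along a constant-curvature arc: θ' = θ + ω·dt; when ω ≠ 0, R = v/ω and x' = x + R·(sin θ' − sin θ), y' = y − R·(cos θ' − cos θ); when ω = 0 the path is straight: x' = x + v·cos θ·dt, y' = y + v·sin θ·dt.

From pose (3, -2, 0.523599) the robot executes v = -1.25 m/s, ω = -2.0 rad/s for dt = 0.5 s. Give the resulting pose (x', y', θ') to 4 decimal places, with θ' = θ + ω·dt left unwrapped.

(2.4009, -2.0141, -0.4764)

θ' = 0.5236 + -2.0·0.5 = -0.4764
R = v/ω = -1.25/-2.0 = 0.6250
x' = 3 + 0.6250·(sin -0.4764 − sin 0.5236) = 2.4009
y' = -2 − 0.6250·(cos -0.4764 − cos 0.5236) = -2.0141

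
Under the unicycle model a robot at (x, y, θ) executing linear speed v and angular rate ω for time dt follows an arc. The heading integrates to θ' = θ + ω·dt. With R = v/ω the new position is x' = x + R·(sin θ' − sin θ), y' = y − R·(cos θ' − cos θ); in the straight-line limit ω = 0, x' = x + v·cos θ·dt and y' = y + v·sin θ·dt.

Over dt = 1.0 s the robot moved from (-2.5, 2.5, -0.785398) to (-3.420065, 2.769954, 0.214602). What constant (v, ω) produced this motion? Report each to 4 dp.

Δθ = 0.214602 − -0.785398 = 1.000000
ω = Δθ/dt = 1.000000/1.0 = 1.0000
R = Δx/(sin θ' − sin θ) = -1.0000
v = R·ω = -1.0000·1.0000 = -1.0000

v = -1.0000, ω = 1.0000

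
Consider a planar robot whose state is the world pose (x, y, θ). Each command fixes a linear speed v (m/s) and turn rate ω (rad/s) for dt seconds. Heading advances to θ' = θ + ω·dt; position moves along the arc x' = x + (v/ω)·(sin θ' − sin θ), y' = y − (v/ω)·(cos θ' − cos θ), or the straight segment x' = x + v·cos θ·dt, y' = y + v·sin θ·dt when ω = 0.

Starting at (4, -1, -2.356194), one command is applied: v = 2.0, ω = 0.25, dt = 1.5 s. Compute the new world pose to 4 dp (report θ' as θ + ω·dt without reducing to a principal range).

θ' = -2.3562 + 0.25·1.5 = -1.9812
R = v/ω = 2.0/0.25 = 8.0000
x' = 4 + 8.0000·(sin -1.9812 − sin -2.3562) = 2.3212
y' = -1 − 8.0000·(cos -1.9812 − cos -2.3562) = -3.4651

(2.3212, -3.4651, -1.9812)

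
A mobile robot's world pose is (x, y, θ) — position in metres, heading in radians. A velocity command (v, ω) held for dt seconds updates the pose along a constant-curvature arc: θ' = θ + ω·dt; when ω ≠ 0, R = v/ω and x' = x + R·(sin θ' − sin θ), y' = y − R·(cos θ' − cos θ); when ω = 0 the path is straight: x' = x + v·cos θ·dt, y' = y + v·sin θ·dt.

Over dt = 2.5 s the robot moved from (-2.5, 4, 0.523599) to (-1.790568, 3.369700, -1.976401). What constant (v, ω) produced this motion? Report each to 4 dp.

Δθ = -1.976401 − 0.523599 = -2.500000
ω = Δθ/dt = -2.500000/2.5 = -1.0000
R = Δx/(sin θ' − sin θ) = -0.5000
v = R·ω = -0.5000·-1.0000 = 0.5000

v = 0.5000, ω = -1.0000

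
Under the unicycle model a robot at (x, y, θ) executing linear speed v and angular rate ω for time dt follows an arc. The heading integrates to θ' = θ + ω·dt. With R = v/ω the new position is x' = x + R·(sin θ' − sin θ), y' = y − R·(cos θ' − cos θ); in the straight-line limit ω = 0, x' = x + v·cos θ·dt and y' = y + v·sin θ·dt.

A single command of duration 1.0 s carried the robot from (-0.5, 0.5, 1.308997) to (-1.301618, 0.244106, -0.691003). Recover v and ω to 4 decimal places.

v = -1.0000, ω = -2.0000

Δθ = -0.691003 − 1.308997 = -2.000000
ω = Δθ/dt = -2.000000/1.0 = -2.0000
R = Δx/(sin θ' − sin θ) = 0.5000
v = R·ω = 0.5000·-2.0000 = -1.0000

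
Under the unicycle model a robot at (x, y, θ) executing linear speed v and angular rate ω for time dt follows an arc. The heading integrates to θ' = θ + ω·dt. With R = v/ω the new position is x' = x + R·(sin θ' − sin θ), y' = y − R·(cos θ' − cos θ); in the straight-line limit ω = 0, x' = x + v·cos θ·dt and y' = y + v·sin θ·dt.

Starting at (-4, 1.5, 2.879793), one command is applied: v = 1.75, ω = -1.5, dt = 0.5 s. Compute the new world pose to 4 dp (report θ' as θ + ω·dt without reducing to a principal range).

(-4.6871, 2.0082, 2.1298)

θ' = 2.8798 + -1.5·0.5 = 2.1298
R = v/ω = 1.75/-1.5 = -1.1667
x' = -4 + -1.1667·(sin 2.1298 − sin 2.8798) = -4.6871
y' = 1.5 − -1.1667·(cos 2.1298 − cos 2.8798) = 2.0082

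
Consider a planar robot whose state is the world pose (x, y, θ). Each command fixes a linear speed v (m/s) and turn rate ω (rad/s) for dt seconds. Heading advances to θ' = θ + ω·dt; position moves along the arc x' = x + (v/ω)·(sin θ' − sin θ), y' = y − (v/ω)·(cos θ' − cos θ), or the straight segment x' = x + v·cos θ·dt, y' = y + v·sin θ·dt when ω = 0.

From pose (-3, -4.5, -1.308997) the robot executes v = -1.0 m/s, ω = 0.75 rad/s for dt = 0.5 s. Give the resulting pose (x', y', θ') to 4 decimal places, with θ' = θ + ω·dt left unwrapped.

(-3.2159, -4.0523, -0.9340)

θ' = -1.3090 + 0.75·0.5 = -0.9340
R = v/ω = -1.0/0.75 = -1.3333
x' = -3 + -1.3333·(sin -0.9340 − sin -1.3090) = -3.2159
y' = -4.5 − -1.3333·(cos -0.9340 − cos -1.3090) = -4.0523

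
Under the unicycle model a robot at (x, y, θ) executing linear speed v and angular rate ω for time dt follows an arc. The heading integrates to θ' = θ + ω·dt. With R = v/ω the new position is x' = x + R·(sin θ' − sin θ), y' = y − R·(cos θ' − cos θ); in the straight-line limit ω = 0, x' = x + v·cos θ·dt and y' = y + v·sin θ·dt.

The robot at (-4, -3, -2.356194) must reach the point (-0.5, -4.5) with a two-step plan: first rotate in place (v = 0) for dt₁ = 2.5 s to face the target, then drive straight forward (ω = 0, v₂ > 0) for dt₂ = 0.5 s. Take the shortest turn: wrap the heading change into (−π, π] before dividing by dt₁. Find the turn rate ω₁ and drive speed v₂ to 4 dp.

ω₁ = 0.7805, v₂ = 7.6158

heading to target = atan2(-4.5−-3, -0.5−-4) = -0.4049
Δθ = wrap(-0.4049 − -2.3562) = 1.9513; ω₁ = Δθ/dt₁ = 0.7805
distance = √((-0.5−-4)² + (-4.5−-3)²) = 3.8079; v₂ = distance/dt₂ = 7.6158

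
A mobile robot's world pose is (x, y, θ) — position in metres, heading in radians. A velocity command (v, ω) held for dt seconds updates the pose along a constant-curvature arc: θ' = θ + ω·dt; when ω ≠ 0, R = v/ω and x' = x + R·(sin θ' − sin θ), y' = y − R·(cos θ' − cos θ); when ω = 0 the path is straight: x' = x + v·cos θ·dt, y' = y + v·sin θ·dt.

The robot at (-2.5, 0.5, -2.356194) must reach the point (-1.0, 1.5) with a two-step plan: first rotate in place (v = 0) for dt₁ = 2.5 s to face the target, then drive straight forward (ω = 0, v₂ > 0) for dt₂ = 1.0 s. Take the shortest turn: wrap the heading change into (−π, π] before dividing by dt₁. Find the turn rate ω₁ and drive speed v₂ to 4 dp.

heading to target = atan2(1.5−0.5, -1−-2.5) = 0.5880
Δθ = wrap(0.5880 − -2.3562) = 2.9442; ω₁ = Δθ/dt₁ = 1.1777
distance = √((-1−-2.5)² + (1.5−0.5)²) = 1.8028; v₂ = distance/dt₂ = 1.8028

ω₁ = 1.1777, v₂ = 1.8028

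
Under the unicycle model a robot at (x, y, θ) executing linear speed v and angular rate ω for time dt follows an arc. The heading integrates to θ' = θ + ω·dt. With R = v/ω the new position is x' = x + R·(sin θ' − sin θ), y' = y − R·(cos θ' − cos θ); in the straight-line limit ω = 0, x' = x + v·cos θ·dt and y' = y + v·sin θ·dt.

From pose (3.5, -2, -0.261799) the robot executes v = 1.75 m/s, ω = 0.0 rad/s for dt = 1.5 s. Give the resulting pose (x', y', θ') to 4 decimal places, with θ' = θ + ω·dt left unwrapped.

(6.0356, -2.6794, -0.2618)

θ' = -0.2618 + 0.0·1.5 = -0.2618
ω = 0 → straight: x' = 3.5 + 1.75·cos(-0.2618)·1.5 = 6.0356
y' = -2 + 1.75·sin(-0.2618)·1.5 = -2.6794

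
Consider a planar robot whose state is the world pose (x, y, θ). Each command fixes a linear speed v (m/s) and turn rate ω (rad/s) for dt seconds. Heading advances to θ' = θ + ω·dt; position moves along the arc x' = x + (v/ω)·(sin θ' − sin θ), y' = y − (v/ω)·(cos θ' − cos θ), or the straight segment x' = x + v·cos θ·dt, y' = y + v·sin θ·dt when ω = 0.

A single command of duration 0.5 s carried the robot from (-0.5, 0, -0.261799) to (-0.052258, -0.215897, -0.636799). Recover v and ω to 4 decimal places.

v = 1.0000, ω = -0.7500

Δθ = -0.636799 − -0.261799 = -0.375000
ω = Δθ/dt = -0.375000/0.5 = -0.7500
R = Δx/(sin θ' − sin θ) = -1.3333
v = R·ω = -1.3333·-0.7500 = 1.0000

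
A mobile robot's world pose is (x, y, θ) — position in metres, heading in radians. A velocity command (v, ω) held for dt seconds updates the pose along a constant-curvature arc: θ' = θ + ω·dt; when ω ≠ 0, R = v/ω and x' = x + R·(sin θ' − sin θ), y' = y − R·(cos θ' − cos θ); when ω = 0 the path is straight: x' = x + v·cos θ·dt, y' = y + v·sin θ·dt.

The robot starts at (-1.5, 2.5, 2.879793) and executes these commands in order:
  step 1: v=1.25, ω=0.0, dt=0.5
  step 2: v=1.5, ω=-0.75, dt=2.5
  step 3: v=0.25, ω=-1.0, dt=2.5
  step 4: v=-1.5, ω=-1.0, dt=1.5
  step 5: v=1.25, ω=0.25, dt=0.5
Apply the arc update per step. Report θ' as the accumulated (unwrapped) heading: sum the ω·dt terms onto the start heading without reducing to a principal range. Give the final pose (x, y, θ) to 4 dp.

step 1: θ'=2.8798 (straight) → pose (-2.1037, 2.6618, 2.8798)
step 2: θ'=1.0048 (R=-2.0000) → pose (-3.2742, 5.6661, 1.0048)
step 3: θ'=-1.4952 (R=-0.2500) → pose (-2.8139, 5.5510, -1.4952)
step 4: θ'=-2.9952 (R=1.5000) → pose (-1.5369, 7.1482, -2.9952)
step 5: θ'=-2.8702 (R=5.0000) → pose (-2.1480, 7.0187, -2.8702)

(-2.1480, 7.0187, -2.8702)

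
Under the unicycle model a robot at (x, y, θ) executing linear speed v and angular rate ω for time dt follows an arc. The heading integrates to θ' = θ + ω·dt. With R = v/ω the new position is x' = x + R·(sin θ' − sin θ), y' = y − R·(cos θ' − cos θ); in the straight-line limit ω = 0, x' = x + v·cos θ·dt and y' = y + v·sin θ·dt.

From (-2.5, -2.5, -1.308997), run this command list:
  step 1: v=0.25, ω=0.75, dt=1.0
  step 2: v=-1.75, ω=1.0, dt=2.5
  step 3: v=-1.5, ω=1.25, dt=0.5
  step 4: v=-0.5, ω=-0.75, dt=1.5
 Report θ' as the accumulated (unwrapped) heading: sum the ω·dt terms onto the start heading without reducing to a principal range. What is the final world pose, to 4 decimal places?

(-4.1507, -6.0311, 1.4410)

step 1: θ'=-0.5590 (R=0.3333) → pose (-2.3548, -2.6963, -0.5590)
step 2: θ'=1.9410 (R=-1.7500) → pose (-4.9143, -4.8131, 1.9410)
step 3: θ'=2.5660 (R=-1.2000) → pose (-4.4488, -5.3856, 2.5660)
step 4: θ'=1.4410 (R=0.6667) → pose (-4.1507, -6.0311, 1.4410)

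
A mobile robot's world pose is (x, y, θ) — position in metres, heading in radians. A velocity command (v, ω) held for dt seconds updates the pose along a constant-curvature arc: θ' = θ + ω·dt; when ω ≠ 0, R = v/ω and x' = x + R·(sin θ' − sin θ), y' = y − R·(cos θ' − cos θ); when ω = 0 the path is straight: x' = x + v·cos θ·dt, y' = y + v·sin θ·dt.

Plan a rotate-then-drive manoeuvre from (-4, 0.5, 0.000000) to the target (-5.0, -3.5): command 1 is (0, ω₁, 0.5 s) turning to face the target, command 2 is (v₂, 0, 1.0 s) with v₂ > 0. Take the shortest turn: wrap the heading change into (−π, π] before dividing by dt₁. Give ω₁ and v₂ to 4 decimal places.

ω₁ = -3.6315, v₂ = 4.1231

heading to target = atan2(-3.5−0.5, -5−-4) = -1.8158
Δθ = wrap(-1.8158 − 0.0000) = -1.8158; ω₁ = Δθ/dt₁ = -3.6315
distance = √((-5−-4)² + (-3.5−0.5)²) = 4.1231; v₂ = distance/dt₂ = 4.1231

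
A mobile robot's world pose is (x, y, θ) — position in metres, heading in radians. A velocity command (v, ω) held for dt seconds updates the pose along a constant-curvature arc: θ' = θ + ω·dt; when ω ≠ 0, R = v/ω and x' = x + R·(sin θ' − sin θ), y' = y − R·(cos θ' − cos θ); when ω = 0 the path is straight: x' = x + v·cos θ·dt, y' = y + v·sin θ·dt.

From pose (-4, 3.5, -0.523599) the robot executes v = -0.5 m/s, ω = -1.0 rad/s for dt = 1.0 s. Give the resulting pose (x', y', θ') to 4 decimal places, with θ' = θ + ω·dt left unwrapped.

θ' = -0.5236 + -1.0·1.0 = -1.5236
R = v/ω = -0.5/-1.0 = 0.5000
x' = -4 + 0.5000·(sin -1.5236 − sin -0.5236) = -4.2494
y' = 3.5 − 0.5000·(cos -1.5236 − cos -0.5236) = 3.9094

(-4.2494, 3.9094, -1.5236)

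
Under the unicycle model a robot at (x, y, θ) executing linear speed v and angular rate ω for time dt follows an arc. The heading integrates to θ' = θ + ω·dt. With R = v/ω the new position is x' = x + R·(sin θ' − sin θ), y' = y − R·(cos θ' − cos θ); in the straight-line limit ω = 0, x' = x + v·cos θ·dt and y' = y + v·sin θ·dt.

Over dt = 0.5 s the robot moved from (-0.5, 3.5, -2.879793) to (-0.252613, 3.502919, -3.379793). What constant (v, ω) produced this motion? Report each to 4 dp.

v = -0.5000, ω = -1.0000

Δθ = -3.379793 − -2.879793 = -0.500000
ω = Δθ/dt = -0.500000/0.5 = -1.0000
R = Δx/(sin θ' − sin θ) = 0.5000
v = R·ω = 0.5000·-1.0000 = -0.5000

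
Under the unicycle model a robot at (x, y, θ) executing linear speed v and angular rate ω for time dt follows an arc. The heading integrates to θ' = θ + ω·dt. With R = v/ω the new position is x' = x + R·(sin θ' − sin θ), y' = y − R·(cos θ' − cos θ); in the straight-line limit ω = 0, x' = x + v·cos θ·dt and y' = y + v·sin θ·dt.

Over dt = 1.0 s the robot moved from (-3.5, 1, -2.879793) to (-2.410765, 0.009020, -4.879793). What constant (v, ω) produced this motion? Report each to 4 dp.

Δθ = -4.879793 − -2.879793 = -2.000000
ω = Δθ/dt = -2.000000/1.0 = -2.0000
R = Δx/(sin θ' − sin θ) = 0.8750
v = R·ω = 0.8750·-2.0000 = -1.7500

v = -1.7500, ω = -2.0000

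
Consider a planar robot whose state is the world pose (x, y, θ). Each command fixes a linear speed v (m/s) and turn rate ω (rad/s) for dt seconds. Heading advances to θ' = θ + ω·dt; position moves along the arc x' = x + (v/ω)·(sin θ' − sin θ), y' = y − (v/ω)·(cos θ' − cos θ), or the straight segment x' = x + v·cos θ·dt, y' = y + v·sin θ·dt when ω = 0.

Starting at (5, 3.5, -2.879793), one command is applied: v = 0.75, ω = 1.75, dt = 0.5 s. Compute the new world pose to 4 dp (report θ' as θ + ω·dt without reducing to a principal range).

θ' = -2.8798 + 1.75·0.5 = -2.0048
R = v/ω = 0.75/1.75 = 0.4286
x' = 5 + 0.4286·(sin -2.0048 − sin -2.8798) = 4.7221
y' = 3.5 − 0.4286·(cos -2.0048 − cos -2.8798) = 3.2662

(4.7221, 3.2662, -2.0048)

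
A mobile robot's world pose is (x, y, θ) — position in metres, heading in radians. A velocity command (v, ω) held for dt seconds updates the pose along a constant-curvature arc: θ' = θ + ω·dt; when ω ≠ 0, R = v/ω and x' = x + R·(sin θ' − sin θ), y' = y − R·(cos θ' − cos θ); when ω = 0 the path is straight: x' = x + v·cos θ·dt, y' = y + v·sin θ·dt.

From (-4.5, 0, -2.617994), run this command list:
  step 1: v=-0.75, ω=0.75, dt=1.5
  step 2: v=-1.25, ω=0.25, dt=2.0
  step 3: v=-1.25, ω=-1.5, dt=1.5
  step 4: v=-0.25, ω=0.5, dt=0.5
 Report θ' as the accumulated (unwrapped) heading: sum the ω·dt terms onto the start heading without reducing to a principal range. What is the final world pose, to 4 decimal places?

step 1: θ'=-1.4930 (R=-1.0000) → pose (-4.0030, 0.9437, -1.4930)
step 2: θ'=-0.9930 (R=-5.0000) → pose (-4.7996, 3.2861, -0.9930)
step 3: θ'=-3.2430 (R=0.8333) → pose (-4.0172, 4.5703, -3.2430)
step 4: θ'=-2.9930 (R=-0.5000) → pose (-3.8925, 4.5732, -2.9930)

(-3.8925, 4.5732, -2.9930)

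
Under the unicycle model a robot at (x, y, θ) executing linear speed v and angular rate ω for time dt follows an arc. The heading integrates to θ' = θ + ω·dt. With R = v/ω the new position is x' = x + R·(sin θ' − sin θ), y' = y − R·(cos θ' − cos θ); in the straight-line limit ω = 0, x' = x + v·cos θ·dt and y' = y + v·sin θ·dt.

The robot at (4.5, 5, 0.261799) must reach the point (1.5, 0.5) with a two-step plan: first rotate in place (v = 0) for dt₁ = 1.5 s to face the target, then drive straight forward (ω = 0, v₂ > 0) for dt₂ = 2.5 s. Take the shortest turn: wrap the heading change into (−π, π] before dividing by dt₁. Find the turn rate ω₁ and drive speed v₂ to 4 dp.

heading to target = atan2(0.5−5, 1.5−4.5) = -2.1588
Δθ = wrap(-2.1588 − 0.2618) = -2.4206; ω₁ = Δθ/dt₁ = -1.6137
distance = √((1.5−4.5)² + (0.5−5)²) = 5.4083; v₂ = distance/dt₂ = 2.1633

ω₁ = -1.6137, v₂ = 2.1633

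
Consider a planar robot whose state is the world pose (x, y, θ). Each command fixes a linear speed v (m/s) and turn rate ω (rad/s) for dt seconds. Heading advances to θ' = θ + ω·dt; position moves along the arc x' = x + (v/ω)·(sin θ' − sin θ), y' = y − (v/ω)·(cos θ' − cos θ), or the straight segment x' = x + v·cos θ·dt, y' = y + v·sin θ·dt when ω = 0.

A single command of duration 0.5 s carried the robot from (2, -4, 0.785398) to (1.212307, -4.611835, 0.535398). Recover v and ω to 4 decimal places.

v = -2.0000, ω = -0.5000

Δθ = 0.535398 − 0.785398 = -0.250000
ω = Δθ/dt = -0.250000/0.5 = -0.5000
R = Δx/(sin θ' − sin θ) = 4.0000
v = R·ω = 4.0000·-0.5000 = -2.0000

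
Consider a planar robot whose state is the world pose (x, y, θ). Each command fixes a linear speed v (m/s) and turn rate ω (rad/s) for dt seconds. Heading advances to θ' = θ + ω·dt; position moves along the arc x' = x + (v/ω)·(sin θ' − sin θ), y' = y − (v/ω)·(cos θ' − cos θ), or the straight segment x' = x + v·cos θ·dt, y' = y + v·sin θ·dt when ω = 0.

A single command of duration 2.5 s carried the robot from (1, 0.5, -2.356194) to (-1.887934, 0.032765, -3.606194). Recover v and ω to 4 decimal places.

Δθ = -3.606194 − -2.356194 = -1.250000
ω = Δθ/dt = -1.250000/2.5 = -0.5000
R = Δx/(sin θ' − sin θ) = -2.5000
v = R·ω = -2.5000·-0.5000 = 1.2500

v = 1.2500, ω = -0.5000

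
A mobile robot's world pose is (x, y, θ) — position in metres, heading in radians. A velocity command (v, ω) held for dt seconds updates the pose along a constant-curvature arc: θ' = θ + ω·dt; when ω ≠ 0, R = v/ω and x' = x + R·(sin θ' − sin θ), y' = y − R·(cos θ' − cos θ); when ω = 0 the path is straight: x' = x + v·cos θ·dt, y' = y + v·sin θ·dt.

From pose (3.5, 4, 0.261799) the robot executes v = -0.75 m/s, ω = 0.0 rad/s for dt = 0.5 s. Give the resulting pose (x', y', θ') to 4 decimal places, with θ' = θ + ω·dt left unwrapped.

(3.1378, 3.9029, 0.2618)

θ' = 0.2618 + 0.0·0.5 = 0.2618
ω = 0 → straight: x' = 3.5 + -0.75·cos(0.2618)·0.5 = 3.1378
y' = 4 + -0.75·sin(0.2618)·0.5 = 3.9029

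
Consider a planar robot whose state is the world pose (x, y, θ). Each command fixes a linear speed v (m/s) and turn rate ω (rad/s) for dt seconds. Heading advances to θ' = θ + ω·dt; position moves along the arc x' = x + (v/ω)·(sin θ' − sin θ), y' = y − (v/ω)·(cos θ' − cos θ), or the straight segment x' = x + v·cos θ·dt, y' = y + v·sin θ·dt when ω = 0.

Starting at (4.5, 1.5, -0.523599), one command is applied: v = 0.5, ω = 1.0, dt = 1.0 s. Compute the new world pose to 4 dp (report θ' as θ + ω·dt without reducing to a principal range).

(4.9793, 1.4887, 0.4764)

θ' = -0.5236 + 1.0·1.0 = 0.4764
R = v/ω = 0.5/1.0 = 0.5000
x' = 4.5 + 0.5000·(sin 0.4764 − sin -0.5236) = 4.9793
y' = 1.5 − 0.5000·(cos 0.4764 − cos -0.5236) = 1.4887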